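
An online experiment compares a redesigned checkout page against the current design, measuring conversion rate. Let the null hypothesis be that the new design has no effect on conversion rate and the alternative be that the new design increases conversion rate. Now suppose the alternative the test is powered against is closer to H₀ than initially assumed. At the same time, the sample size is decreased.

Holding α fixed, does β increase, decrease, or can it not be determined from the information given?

A smaller true effect puts the Ha sampling distribution closer to H₀, so more of it falls in the non-rejection region. Reducing n widens both sampling distributions, so the test has less ability to distinguish Ha from H₀. Both changes push β in the same direction.

It increases.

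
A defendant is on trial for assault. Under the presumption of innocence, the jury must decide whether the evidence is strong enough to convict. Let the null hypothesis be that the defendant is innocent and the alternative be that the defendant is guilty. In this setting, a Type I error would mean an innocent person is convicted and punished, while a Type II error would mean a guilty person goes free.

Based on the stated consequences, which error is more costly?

The Type I consequence (an innocent person is convicted and punished) is more severe than the Type II consequence (a guilty person goes free).

Type I error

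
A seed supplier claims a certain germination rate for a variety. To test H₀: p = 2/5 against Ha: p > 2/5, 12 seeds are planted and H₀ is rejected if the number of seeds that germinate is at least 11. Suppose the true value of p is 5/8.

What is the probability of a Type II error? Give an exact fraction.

A Type II error is failing to reject when Ha holds: with p = 5/8, β = P(X ≤ 10).
Summing C(12,j)·(5/8)^j·(3/8)^{12-j} for j = 0..10 gives 66717523611/68719476736.

66717523611/68719476736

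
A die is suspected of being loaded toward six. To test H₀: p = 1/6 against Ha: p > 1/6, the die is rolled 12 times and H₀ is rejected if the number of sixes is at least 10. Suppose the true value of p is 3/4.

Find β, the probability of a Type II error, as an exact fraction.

β = P(fail to reject H₀ | Ha true) = P(K ≤ 9 | p = 3/4), K ~ Binomial(12, 3/4).
Adding the binomial probabilities P(K=0)+…+P(K=9) at p = 3/4 gives 10222777/16777216.

10222777/16777216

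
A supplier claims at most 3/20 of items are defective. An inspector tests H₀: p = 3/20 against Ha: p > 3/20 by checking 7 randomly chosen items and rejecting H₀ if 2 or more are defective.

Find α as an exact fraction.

181386189/640000000

The significance level is the probability, assuming p = 3/20, of seeing 2 or more defectives in 7 draws.
Computing the lower-tail complement: 1 − 458613811/640000000 = 181386189/640000000.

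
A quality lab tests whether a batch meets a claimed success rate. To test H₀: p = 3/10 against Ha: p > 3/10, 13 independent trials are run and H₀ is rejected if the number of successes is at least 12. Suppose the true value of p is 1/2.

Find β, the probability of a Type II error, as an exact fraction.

4089/4096

β = P(fail to reject H₀ | Ha true) = P(X ≤ 11 | p = 1/2), X ~ Binomial(13, 1/2).
Equivalently, β = 1 − P(X ≥ 12) = 4089/4096.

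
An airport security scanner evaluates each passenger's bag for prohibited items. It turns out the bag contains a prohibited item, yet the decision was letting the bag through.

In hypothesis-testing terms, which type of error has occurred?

The null hypothesis here is that the bag contains no prohibited items.
'Letting the bag through' corresponds to failing to reject H₀.
H₀ was not rejected but H₀ is false — a Type II error (false negative).

Type II error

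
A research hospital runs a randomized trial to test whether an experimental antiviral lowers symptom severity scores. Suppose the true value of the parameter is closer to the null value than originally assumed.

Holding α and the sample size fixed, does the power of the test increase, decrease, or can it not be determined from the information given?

A smaller true effect puts the Ha sampling distribution closer to H₀, so more of it falls in the non-rejection region.
Since power = 1 − β and β increases, power decreases.

It decreases.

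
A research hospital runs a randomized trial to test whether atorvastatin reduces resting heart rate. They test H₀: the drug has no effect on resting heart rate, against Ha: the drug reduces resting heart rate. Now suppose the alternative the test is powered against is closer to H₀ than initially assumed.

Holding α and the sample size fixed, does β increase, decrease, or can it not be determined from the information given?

A smaller departure from H₀ means the test statistic under Ha is distributed closer to where it would be under H₀; rejection becomes less likely.

It increases.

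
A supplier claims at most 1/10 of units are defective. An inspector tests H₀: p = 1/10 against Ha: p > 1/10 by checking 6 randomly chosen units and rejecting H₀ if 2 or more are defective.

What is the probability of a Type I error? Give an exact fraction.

22853/200000

The significance level is the probability, assuming p = 1/10, of seeing 2 or more defectives in 6 draws.
α = 1 − P(X ≤ 1) = 1 − 177147/200000 = 22853/200000.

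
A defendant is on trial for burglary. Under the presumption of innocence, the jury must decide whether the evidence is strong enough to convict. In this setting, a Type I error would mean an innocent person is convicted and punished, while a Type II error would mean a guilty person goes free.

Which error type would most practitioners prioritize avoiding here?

The Type I consequence (an innocent person is convicted and punished) is more severe than the Type II consequence (a guilty person goes free).

Type I error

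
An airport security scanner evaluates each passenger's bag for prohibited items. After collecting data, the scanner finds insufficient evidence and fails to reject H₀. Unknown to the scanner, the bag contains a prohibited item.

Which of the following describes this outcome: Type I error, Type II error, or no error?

Type II error

The conventional null hypothesis here is that the bag contains no prohibited items.
H₀ was not rejected, but H₀ is actually false.
Failing to reject a false null hypothesis is a Type II error (false negative).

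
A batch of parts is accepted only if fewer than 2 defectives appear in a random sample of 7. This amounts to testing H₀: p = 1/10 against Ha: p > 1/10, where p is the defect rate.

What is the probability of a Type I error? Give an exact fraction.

The significance level is the probability, assuming p = 1/10, of seeing 2 or more defectives in 7 draws.
Computing the lower-tail complement: 1 − 531441/625000 = 93559/625000.

93559/625000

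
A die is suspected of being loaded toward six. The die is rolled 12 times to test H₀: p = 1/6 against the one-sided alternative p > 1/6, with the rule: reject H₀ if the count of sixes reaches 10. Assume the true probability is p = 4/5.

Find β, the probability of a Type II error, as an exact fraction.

β = P(fail to reject H₀ | Ha true) = P(K ≤ 9 | p = 4/5), K ~ Binomial(12, 4/5).
Equivalently, β = 1 − P(K ≥ 10) = 21565149/48828125.

21565149/48828125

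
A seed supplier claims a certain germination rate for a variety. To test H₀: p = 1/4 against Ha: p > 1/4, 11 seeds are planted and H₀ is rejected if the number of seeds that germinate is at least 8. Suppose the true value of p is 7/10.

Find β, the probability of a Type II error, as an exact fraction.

1076094153/2500000000

A Type II error is failing to reject when Ha holds: with p = 7/10, β = P(Y ≤ 7).
Equivalently, β = 1 − P(Y ≥ 8) = 1076094153/2500000000.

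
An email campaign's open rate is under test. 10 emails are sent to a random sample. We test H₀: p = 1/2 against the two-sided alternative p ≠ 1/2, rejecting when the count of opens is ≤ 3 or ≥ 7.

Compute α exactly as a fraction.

Under H₀, X ~ Binomial(10, 1/2); α is the probability of landing in either tail, P(X ≤ 3) + P(X ≥ 7).
The two tails are symmetric, so α = 2·(1 + 10 + 45 + 120)/2^10 = 352/1024 = 11/32.

11/32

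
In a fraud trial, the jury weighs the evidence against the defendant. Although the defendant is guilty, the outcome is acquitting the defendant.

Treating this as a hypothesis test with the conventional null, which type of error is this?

The null hypothesis here is that the defendant is innocent.
'Acquitting the defendant' corresponds to failing to reject H₀.
H₀ was not rejected but H₀ is false — a Type II error (false negative).

Type II error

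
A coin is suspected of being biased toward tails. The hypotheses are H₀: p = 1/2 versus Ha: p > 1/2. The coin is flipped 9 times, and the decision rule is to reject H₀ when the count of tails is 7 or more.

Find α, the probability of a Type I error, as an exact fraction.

α = P(reject H₀ | H₀ true) = P(Y ≥ 7 | p = 1/2), with Y ~ Binomial(9, 1/2).
Summing the upper tail: (36 + 9 + 1) / 2^9 = 46/512 = 23/256.

23/256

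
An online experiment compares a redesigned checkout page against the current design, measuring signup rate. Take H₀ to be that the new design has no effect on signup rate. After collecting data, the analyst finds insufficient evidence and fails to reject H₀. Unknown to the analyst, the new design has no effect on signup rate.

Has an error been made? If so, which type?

The test retained a true H₀ — the decision matches the true state.

No error — this is a correct decision.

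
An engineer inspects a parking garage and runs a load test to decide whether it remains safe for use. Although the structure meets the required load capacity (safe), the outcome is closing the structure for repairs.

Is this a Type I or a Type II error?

Type I error

The null hypothesis here is that the structure meets the required load capacity (safe).
'Closing the structure for repairs' corresponds to rejecting H₀.
H₀ was rejected but H₀ is true — a Type I error (false positive).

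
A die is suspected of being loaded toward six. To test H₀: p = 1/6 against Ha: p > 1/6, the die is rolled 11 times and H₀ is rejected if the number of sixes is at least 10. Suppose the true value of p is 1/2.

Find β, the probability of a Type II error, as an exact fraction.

509/512

Under the alternative p = 1/2, K ~ Binomial(11, 1/2); β is the probability the test does not reject, P(K < 10).
Adding the binomial probabilities P(K=0)+…+P(K=9) at p = 1/2 gives 509/512.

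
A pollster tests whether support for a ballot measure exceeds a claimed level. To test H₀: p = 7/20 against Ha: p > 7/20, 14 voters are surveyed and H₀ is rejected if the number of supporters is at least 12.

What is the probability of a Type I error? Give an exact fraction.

α = P(reject H₀ | H₀ true) = P(Y ≥ 12 | p = 7/20), with Y ~ Binomial(14, 7/20).
Summing C(14,j)(7/20)^j(13/20)^{14−j} for j = 12,…,14 gives 115588589415551/819200000000000000.

115588589415551/819200000000000000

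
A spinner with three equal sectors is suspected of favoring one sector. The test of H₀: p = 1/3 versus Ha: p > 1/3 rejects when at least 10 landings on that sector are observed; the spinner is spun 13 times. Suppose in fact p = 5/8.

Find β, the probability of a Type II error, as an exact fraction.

107331531597/137438953472

A Type II error is failing to reject when Ha holds: with p = 5/8, β = P(Y ≤ 9).
Equivalently, β = 1 − P(Y ≥ 10) = 107331531597/137438953472.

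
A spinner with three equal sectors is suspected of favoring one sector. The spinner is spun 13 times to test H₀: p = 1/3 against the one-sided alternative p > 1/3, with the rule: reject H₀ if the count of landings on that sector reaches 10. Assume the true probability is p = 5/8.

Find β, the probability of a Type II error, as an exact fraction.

107331531597/137438953472

Under the alternative p = 5/8, Y ~ Binomial(13, 5/8); β is the probability the test does not reject, P(Y < 10).
Equivalently, β = 1 − P(Y ≥ 10) = 107331531597/137438953472.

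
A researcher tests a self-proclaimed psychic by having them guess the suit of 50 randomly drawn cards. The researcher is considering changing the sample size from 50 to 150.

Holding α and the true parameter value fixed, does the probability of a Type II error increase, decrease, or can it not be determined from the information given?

A larger sample reduces the standard error, pulling the sampling distribution under Ha further from the non-rejection region.

It decreases.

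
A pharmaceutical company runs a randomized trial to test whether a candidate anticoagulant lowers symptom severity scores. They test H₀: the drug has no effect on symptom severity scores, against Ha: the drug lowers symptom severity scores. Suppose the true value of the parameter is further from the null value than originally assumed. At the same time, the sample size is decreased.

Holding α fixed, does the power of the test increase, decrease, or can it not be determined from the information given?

The first change alone would make β decrease; the second alone would make β increase. Which effect dominates depends on the magnitudes, which are not given.
Since power = 1 − β, the effect on power is likewise indeterminate.

Cannot be determined from the information given.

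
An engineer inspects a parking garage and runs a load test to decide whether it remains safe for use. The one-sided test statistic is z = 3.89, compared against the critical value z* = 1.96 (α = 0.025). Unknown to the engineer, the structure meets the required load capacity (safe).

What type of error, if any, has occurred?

The conventional null hypothesis is that the structure meets the required load capacity (safe).
Since z = 3.89 > z* = 1.96, H₀ is rejected.
H₀ is true (actually the structure meets the required load capacity (safe)).
Rejecting a true H₀ is a Type I error.

Type I error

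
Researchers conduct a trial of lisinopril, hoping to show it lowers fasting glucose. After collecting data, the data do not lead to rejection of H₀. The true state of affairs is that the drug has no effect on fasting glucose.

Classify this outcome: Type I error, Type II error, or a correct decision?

No error (correct decision).

The conventional null hypothesis here is that the drug has no effect on fasting glucose.
The test retained a true H₀ — the decision matches the true state.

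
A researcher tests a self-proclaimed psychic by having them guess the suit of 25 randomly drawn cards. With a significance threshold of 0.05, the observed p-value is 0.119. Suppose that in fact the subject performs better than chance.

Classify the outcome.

The conventional null hypothesis is that the subject is guessing at random (p = 1/4).
Since p = 0.119 ≥ α = 0.05, H₀ is not rejected.
H₀ is false (actually the subject performs better than chance).
Failing to reject a false H₀ is a Type II error.

Type II error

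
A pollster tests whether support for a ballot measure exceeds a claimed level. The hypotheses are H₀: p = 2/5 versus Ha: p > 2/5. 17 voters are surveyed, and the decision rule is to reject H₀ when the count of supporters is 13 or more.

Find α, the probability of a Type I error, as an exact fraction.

384729088/152587890625

The Type I error probability is α = P(K ≥ 13) computed under H₀, where K ~ Binomial(17, 2/5).
Adding the binomial terms for j = 13 through 17 with p = 2/5 yields 384729088/152587890625.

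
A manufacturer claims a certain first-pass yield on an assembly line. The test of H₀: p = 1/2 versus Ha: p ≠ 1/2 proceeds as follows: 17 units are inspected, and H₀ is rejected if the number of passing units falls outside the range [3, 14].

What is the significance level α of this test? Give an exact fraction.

α = P(Y ≤ 2 or Y ≥ 15 | p = 1/2), Y ~ Binomial(17, 1/2).
Each tail has probability (1 + 17 + 136)/131072; doubling gives α = 308/131072 = 77/32768.

77/32768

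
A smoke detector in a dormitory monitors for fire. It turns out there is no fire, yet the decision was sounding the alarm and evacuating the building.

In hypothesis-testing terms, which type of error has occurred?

The null hypothesis here is that there is no fire.
'Sounding the alarm and evacuating the building' corresponds to rejecting H₀.
H₀ was rejected but H₀ is true — a Type I error (false positive).

Type I error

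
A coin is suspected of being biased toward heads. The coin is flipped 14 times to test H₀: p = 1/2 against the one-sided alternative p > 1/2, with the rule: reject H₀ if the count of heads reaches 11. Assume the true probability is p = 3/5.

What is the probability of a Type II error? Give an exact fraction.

5344795024/6103515625

β = P(fail to reject H₀ | Ha true) = P(Y ≤ 10 | p = 3/5), Y ~ Binomial(14, 3/5).
Adding the binomial probabilities P(Y=0)+…+P(Y=10) at p = 3/5 gives 5344795024/6103515625.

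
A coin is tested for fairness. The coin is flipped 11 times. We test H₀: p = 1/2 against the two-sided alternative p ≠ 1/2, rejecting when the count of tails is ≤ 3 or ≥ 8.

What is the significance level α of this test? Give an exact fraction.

α = P(X ≤ 3 or X ≥ 8 | p = 1/2), X ~ Binomial(11, 1/2).
Each tail has probability (1 + 11 + 55 + 165)/2048; doubling gives α = 464/2048 = 29/128.

29/128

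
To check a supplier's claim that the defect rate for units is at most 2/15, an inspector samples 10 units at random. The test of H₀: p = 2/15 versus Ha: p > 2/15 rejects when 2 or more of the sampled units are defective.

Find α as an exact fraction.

75567303772/192216796875

Under H₀, K ~ Binomial(10, 2/15); the Type I error rate is P(K ≥ 2).
Computing the lower-tail complement: 1 − 116649493103/192216796875 = 75567303772/192216796875.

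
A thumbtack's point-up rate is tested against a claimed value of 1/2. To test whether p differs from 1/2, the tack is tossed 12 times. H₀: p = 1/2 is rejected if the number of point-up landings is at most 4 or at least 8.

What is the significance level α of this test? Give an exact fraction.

The significance level is the null-hypothesis probability of the rejection region {≤4} ∪ {≥8}.
By symmetry, α = 2·P(K ≤ 4) = 2·(1 + 12 + 66 + 220 + 495)/4096 = 1588/4096 = 397/1024.

397/1024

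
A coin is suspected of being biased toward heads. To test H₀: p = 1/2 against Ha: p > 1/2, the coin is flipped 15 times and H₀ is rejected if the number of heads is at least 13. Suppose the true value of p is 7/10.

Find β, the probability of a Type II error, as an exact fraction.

A Type II error is failing to reject when Ha holds: with p = 7/10, β = P(K ≤ 12).
Adding the binomial probabilities P(K=0)+…+P(K=12) at p = 7/10 gives 873172285377237/1000000000000000.

873172285377237/1000000000000000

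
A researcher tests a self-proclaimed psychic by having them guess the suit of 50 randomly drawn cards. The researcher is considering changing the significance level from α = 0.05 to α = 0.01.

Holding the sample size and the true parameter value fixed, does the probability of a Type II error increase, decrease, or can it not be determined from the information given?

Tightening α shrinks the rejection region. When Ha holds, fewer sample outcomes clear the stricter threshold, so more fall in the acceptance region.

It increases.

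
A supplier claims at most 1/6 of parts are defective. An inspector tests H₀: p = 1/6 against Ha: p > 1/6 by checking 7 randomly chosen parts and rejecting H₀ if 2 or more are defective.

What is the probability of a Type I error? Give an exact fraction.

7703/23328

The significance level is the probability, assuming p = 1/6, of seeing 2 or more defectives in 7 draws.
Computing the lower-tail complement: 1 − 15625/23328 = 7703/23328.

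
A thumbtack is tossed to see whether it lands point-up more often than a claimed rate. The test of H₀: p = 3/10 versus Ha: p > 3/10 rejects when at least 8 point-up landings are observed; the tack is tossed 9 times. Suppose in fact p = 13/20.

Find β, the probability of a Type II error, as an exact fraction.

Under the alternative p = 13/20, K ~ Binomial(9, 13/20); β is the probability the test does not reject, P(K < 8).
Summing C(9,j)·(13/20)^j·(7/20)^{9-j} for j = 0..7 gives 112501116301/128000000000.

112501116301/128000000000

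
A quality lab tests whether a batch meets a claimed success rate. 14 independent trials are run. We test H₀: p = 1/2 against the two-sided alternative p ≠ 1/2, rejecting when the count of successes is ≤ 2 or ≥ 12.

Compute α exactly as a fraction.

The significance level is the null-hypothesis probability of the rejection region {≤2} ∪ {≥12}.
The two tails are symmetric, so α = 2·(1 + 14 + 91)/2^14 = 212/16384 = 53/4096.

53/4096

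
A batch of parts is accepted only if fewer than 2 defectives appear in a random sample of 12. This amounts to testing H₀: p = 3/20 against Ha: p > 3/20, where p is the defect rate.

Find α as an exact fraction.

α = P(reject H₀ | H₀ true) = P(K ≥ 2 | p = 3/20), K ~ Binomial(12, 3/20).
Computing the lower-tail complement: 1 − 1816410504304549/4096000000000000 = 2279589495695451/4096000000000000.

2279589495695451/4096000000000000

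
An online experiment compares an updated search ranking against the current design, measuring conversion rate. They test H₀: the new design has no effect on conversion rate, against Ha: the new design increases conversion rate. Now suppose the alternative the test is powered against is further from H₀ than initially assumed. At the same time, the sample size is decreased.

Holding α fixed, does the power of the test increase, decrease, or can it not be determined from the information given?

The first change alone would make β decrease; the second alone would make β increase. Which effect dominates depends on the magnitudes, which are not given.
Since power = 1 − β, the effect on power is likewise indeterminate.

Cannot be determined from the information given.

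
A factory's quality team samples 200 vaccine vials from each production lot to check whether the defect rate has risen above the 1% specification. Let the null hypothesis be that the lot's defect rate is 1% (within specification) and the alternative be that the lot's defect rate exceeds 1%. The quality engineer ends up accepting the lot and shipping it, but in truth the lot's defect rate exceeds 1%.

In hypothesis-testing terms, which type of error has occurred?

'Accepting the lot and shipping it' corresponds to failing to reject H₀.
H₀ was not rejected but H₀ is false — a Type II error (false negative).

Type II error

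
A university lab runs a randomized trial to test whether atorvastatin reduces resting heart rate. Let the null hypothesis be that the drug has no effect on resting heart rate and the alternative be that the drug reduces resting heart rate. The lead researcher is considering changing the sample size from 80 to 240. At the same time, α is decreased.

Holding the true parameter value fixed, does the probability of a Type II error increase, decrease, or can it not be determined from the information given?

Cannot be determined from the information given.

The first change alone would make β decrease; the second alone would make β increase. Which effect dominates depends on the magnitudes, which are not given.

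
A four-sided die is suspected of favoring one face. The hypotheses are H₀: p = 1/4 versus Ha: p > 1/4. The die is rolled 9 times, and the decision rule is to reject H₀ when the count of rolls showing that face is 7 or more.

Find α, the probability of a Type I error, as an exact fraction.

11/8192

The Type I error probability is α = P(K ≥ 7) computed under H₀, where K ~ Binomial(9, 1/4).
P(K ≥ 7) = Σ_{j=7}^{9} C(9,j)·(1/4)^j·(3/4)^{9-j} = 11/8192.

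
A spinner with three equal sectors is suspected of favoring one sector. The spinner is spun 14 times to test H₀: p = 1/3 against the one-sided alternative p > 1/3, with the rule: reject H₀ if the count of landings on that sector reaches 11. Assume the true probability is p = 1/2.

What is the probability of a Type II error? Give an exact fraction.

7957/8192

Under the alternative p = 1/2, Y ~ Binomial(14, 1/2); β is the probability the test does not reject, P(Y < 11).
Equivalently, β = 1 − P(Y ≥ 11) = 7957/8192.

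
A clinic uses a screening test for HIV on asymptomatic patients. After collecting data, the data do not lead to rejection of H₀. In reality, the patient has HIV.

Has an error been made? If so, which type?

Type II error

The conventional null hypothesis here is that the patient does not have HIV.
H₀ was not rejected, but H₀ is actually false.
Failing to reject a false null hypothesis is a Type II error (false negative).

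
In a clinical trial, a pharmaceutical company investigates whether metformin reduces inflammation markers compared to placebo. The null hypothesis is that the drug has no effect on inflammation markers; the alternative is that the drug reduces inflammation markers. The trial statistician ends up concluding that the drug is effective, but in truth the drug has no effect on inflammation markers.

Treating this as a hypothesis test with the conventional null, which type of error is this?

Type I error

'Concluding that the drug is effective' corresponds to rejecting H₀.
H₀ was rejected but H₀ is true — a Type I error (false positive).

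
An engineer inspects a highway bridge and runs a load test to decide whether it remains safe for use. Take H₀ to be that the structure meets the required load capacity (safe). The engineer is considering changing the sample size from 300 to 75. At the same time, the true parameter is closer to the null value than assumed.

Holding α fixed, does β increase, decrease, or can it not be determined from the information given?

With less data the test statistic is noisier; under Ha, more outcomes land inside the acceptance region. When the true parameter is near the null value, the test has a harder time distinguishing Ha from H₀. Both changes push β in the same direction.

It increases.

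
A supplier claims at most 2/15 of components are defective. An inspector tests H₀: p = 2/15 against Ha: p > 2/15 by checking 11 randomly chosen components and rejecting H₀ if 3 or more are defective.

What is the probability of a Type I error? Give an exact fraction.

Under H₀, X ~ Binomial(11, 2/15); the Type I error rate is P(X ≥ 3).
Via the complement, α = 1 − Σ_{j=0}^{2} C(11,j)(2/15)^j(13/15)^{11-j} = 2209953752/12814453125.

2209953752/12814453125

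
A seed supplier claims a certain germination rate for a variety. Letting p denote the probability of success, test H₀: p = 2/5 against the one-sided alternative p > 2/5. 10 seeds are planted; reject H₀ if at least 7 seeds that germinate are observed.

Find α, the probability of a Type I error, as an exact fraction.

α = P(reject H₀ | H₀ true) = P(K ≥ 7 | p = 2/5), with K ~ Binomial(10, 2/5).
P(K ≥ 7) = Σ_{j=7}^{10} C(10,j)·(2/5)^j·(3/5)^{10-j} = 534784/9765625.

534784/9765625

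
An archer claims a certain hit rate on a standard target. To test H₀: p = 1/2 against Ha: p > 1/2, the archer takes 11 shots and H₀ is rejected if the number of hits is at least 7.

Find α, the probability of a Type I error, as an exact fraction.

Under H₀, S ~ Binomial(11, 1/2), and α = P(S ≥ 7).
P(S ≥ 7) = [C(11,7) + C(11,8) + C(11,9) + C(11,10) + C(11,11)] / 2^11 = (330 + 165 + 55 + 11 + 1) / 2048 = 562/2048 = 281/1024.

281/1024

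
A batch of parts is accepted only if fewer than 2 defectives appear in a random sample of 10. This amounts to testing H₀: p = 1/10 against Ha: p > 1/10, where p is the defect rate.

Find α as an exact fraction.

Under H₀, K ~ Binomial(10, 1/10); the Type I error rate is P(K ≥ 2).
Via the complement, α = 1 − Σ_{j=0}^{1} C(10,j)(1/10)^j(9/10)^{10-j} = 2639010709/10000000000.

2639010709/10000000000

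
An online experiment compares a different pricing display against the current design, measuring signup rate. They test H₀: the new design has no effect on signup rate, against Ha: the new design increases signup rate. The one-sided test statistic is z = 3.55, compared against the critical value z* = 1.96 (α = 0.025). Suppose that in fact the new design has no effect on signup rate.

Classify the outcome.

Since z = 3.55 > z* = 1.96, H₀ is rejected.
H₀ is true (actually the new design has no effect on signup rate).
Rejecting a true H₀ is a Type I error.

Type I error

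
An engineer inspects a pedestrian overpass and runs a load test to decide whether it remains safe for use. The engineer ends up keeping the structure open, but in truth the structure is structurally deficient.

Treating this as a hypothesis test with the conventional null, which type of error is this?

The null hypothesis here is that the structure meets the required load capacity (safe).
'Keeping the structure open' corresponds to failing to reject H₀.
H₀ was not rejected but H₀ is false — a Type II error (false negative).

Type II error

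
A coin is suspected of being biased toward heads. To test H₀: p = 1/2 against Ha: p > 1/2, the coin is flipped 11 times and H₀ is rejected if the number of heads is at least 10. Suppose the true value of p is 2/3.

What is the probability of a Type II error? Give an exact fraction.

163835/177147

β = P(fail to reject H₀ | Ha true) = P(Y ≤ 9 | p = 2/3), Y ~ Binomial(11, 2/3).
Equivalently, β = 1 − P(Y ≥ 10) = 163835/177147.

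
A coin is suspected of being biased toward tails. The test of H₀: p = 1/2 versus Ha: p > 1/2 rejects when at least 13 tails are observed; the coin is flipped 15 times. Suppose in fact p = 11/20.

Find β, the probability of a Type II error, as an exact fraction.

32418940857512713659/32768000000000000000

β = P(fail to reject H₀ | Ha true) = P(S ≤ 12 | p = 11/20), S ~ Binomial(15, 11/20).
Adding the binomial probabilities P(S=0)+…+P(S=12) at p = 11/20 gives 32418940857512713659/32768000000000000000.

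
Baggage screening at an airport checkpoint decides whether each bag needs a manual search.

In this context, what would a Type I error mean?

With the conventional null hypothesis that the bag contains no prohibited items:
A Type I error is rejecting H₀ when H₀ is true.
Here that means flagging the bag for a manual search when actually the bag contains no prohibited items.

A Type I error would mean concluding that the bag contains a prohibited item when in fact the bag contains no prohibited items.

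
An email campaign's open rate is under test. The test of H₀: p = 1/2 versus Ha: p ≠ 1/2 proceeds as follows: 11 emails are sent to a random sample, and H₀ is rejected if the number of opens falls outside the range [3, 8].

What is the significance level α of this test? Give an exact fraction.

Under H₀, X ~ Binomial(11, 1/2); α is the probability of landing in either tail, P(X ≤ 2) + P(X ≥ 9).
Each tail has probability (1 + 11 + 55)/2048; doubling gives α = 134/2048 = 67/1024.

67/1024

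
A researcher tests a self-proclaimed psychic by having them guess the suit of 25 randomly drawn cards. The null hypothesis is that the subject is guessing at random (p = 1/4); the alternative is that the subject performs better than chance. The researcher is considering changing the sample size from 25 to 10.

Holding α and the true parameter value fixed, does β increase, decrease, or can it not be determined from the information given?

It increases.

Reducing n widens both sampling distributions, so the test has less ability to distinguish Ha from H₀.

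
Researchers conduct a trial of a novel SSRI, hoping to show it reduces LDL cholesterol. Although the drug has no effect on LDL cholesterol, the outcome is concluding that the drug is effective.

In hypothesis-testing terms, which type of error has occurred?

Type I error

The null hypothesis here is that the drug has no effect on LDL cholesterol.
'Concluding that the drug is effective' corresponds to rejecting H₀.
H₀ was rejected but H₀ is true — a Type I error (false positive).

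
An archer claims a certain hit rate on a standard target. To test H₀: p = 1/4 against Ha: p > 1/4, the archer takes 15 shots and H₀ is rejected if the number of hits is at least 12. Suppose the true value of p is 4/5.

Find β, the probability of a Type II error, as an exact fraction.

10737240461/30517578125

β = P(fail to reject H₀ | Ha true) = P(S ≤ 11 | p = 4/5), S ~ Binomial(15, 4/5).
Equivalently, β = 1 − P(S ≥ 12) = 10737240461/30517578125.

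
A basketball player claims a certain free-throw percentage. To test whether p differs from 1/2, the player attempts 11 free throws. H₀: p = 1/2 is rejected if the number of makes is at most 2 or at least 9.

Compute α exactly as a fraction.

The significance level is the null-hypothesis probability of the rejection region {≤2} ∪ {≥9}.
Each tail has probability (1 + 11 + 55)/2048; doubling gives α = 134/2048 = 67/1024.

67/1024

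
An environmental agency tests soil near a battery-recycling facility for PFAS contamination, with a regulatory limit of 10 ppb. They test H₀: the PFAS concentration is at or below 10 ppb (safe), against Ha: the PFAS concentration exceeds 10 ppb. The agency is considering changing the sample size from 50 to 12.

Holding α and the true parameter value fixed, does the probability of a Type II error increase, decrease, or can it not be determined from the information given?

It increases.

A smaller sample increases the standard error, so the sampling distributions under H₀ and Ha overlap more.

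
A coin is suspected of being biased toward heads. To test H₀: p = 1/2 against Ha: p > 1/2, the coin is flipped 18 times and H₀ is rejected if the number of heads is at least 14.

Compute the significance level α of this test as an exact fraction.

253/16384

Under H₀, Y ~ Binomial(18, 1/2), and α = P(Y ≥ 14).
That's C(18,14) + C(18,15) + C(18,16) + C(18,17) + C(18,18) over 2^18, i.e. (3060 + 816 + 153 + 18 + 1)/262144 = 4048/262144 = 253/16384.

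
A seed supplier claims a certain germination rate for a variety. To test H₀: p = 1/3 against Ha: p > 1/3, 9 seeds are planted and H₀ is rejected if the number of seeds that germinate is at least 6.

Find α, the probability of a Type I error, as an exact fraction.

835/19683

The Type I error probability is α = P(K ≥ 6) computed under H₀, where K ~ Binomial(9, 1/3).
Summing C(9,j)(1/3)^j(2/3)^{9−j} for j = 6,…,9 gives 835/19683.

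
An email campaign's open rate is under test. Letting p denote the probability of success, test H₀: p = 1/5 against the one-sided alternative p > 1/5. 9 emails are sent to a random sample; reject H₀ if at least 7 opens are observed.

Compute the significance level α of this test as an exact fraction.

Under H₀, S ~ Binomial(9, 1/5), and α = P(S ≥ 7).
Adding the binomial terms for j = 7 through 9 with p = 1/5 yields 613/1953125.

613/1953125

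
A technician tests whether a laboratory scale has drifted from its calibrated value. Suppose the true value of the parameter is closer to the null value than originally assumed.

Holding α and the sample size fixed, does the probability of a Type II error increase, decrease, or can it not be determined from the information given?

It increases.

A smaller true effect puts the Ha sampling distribution closer to H₀, so more of it falls in the non-rejection region.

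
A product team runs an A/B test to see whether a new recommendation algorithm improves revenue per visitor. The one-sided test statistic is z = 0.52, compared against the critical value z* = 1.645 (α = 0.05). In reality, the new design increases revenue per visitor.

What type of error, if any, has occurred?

The conventional null hypothesis is that the new design has no effect on revenue per visitor.
Since z = 0.52 ≤ z* = 1.645, H₀ is not rejected.
H₀ is false (actually the new design increases revenue per visitor).
Failing to reject a false H₀ is a Type II error.

Type II error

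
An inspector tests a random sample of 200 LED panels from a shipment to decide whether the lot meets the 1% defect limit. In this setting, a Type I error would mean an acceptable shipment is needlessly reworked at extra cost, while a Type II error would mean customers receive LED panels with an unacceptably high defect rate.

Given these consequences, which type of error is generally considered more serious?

Type II error

The Type II consequence (customers receive LED panels with an unacceptably high defect rate) is more severe than the Type I consequence (an acceptable shipment is needlessly reworked at extra cost).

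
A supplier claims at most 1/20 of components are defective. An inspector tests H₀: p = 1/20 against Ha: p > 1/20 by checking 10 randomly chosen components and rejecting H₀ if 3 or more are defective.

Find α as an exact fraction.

29449106891/2560000000000

The significance level is the probability, assuming p = 1/20, of seeing 3 or more defectives in 10 draws.
Via the complement, α = 1 − Σ_{j=0}^{2} C(10,j)(1/20)^j(19/20)^{10-j} = 29449106891/2560000000000.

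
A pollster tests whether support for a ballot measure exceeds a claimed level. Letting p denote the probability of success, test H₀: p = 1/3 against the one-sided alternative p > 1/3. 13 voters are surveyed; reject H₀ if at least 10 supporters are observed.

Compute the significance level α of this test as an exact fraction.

2627/1594323

The Type I error probability is α = P(K ≥ 10) computed under H₀, where K ~ Binomial(13, 1/3).
Adding the binomial terms for j = 10 through 13 with p = 1/3 yields 2627/1594323.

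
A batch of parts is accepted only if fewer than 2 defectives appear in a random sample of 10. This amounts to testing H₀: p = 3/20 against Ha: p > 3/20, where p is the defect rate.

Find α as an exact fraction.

4666369804641/10240000000000

α = P(reject H₀ | H₀ true) = P(S ≥ 2 | p = 3/20), S ~ Binomial(10, 3/20).
Via the complement, α = 1 − Σ_{j=0}^{1} C(10,j)(3/20)^j(17/20)^{10-j} = 4666369804641/10240000000000.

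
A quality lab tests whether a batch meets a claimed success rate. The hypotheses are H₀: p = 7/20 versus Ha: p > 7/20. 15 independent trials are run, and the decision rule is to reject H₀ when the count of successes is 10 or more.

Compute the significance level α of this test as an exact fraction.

203869009270562307/16384000000000000000

The Type I error probability is α = P(K ≥ 10) computed under H₀, where K ~ Binomial(15, 7/20).
Summing C(15,j)(7/20)^j(13/20)^{15−j} for j = 10,…,15 gives 203869009270562307/16384000000000000000.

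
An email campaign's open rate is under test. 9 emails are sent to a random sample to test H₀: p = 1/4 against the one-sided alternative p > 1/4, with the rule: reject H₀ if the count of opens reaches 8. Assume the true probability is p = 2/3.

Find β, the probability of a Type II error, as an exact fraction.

16867/19683

A Type II error is failing to reject when Ha holds: with p = 2/3, β = P(K ≤ 7).
Summing C(9,j)·(2/3)^j·(1/3)^{9-j} for j = 0..7 gives 16867/19683.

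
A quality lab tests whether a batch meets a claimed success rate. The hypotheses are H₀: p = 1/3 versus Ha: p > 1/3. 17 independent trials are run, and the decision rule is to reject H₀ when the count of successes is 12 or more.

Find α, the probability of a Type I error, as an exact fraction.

80705/43046721

Under H₀, K ~ Binomial(17, 1/3), and α = P(K ≥ 12).
Adding the binomial terms for j = 12 through 17 with p = 1/3 yields 80705/43046721.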